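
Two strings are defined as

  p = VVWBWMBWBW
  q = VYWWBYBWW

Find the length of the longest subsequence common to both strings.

Let dp[i][j] be the LCS length of the first i characters of p and the first j characters of q. dp[i][j] = dp[i-1][j-1]+1 when the i-th and j-th characters match, else max(dp[i-1][j], dp[i][j-1]).
    ·  V  Y  W  W  B  Y  B  W  W
 ·  0  0  0  0  0  0  0  0  0  0
 V  0  1  1  1  1  1  1  1  1  1
 V  0  1  1  1  1  1  1  1  1  1
 W  0  1  1  2  2  2  2  2  2  2
 B  0  1  1  2  2  3  3  3  3  3
 W  0  1  1  2  3  3  3  3  4  4
 M  0  1  1  2  3  3  3  3  4  4
 B  0  1  1  2  3  4  4  4  4  4
 W  0  1  1  2  3  4  4  4  5  5
 B  0  1  1  2  3  4  4  5  5  5
 W  0  1  1  2  3  4  4  5  6  6
dp[10][9] = 6. One LCS (by backtracking along matches): VWBBWW.

6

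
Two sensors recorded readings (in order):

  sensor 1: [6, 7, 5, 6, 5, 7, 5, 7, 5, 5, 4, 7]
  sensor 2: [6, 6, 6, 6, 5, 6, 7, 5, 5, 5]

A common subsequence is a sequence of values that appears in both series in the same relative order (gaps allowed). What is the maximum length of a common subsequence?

7

Taking 6 at sensor 1[1]=sensor 2[4]; then 5 at sensor 1[3]=sensor 2[5]; then 6 at sensor 1[4]=sensor 2[6]; then 7 at sensor 1[6]=sensor 2[7]; then 5 at sensor 1[7]=sensor 2[8]; then 5 at sensor 1[9]=sensor 2[9]; then 5 at sensor 1[10]=sensor 2[10] gives a common subsequence of length 7. The LCS DP gives dp[12][10] = 7, so this is optimal.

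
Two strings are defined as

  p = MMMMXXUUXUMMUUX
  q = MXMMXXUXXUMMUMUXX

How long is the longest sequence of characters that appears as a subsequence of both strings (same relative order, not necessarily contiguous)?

Match M (p #1, q #1), M (p #3, q #3), M (p #4, q #4), X (p #5, q #5), X (p #6, q #6), U (p #7, q #7), X (p #9, q #9), U (p #10, q #10), M (p #11, q #11), M (p #12, q #12), U (p #13, q #13), U (p #14, q #15), X (p #15, q #17) — 13 characters in the same relative order in both. dp[15][17] = 13 confirms this is the maximum.

13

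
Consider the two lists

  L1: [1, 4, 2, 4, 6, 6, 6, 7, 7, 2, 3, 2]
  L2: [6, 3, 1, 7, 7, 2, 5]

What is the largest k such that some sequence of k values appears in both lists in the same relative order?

Pick 1 at L1[1]=L2[3] → 7 at L1[8]=L2[4] → 7 at L1[9]=L2[5] → 2 at L1[10]=L2[6]; all 4 values appear in both, in order. The LCS DP gives dp[12][7] = 4, so this is optimal.

4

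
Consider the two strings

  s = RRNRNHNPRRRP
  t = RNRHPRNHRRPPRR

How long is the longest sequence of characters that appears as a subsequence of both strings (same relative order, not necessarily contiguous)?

9

Pick R [2,1], then N [3,2], then R [4,3], then H [6,4], then P [8,5], then R [9,6], then R [10,9], then R [11,10], then P [12,12]; all 9 characters appear in both, in order. Since dp[12][14] = 9, nothing longer is possible.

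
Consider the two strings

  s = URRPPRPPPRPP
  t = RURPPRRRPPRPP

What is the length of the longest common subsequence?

10

One common subsequence of length 10: U at s[1]=t[2] → R at s[3]=t[3] → P at s[4]=t[4] → P at s[5]=t[5] → R at s[6]=t[8] → P at s[8]=t[9] → P at s[9]=t[10] → R at s[10]=t[11] → P at s[11]=t[12] → P at s[12]=t[13]. dp[12][13] = 10 confirms this is the maximum.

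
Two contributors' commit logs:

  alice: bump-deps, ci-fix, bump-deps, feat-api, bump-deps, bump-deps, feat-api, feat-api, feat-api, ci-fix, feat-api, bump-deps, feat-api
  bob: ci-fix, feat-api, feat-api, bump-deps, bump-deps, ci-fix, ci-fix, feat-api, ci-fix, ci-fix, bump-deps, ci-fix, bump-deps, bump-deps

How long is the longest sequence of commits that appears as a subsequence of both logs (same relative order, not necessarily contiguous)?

7

Pick ci-fix [2,1], feat-api [4,3], bump-deps [5,4], bump-deps [6,5], feat-api [7,8], ci-fix [10,12], bump-deps [12,14]; all 7 commits appear in both, in order. Since dp[13][14] = 7, nothing longer is possible.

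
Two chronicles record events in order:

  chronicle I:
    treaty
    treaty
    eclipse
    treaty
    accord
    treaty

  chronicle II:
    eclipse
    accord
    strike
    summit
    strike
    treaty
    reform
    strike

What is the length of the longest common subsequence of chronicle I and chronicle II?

Match eclipse at chronicle I[3]=chronicle II[1]; then accord at chronicle I[5]=chronicle II[2]; then treaty at chronicle I[6]=chronicle II[6] — 3 events in the same relative order in both. The LCS DP gives dp[6][8] = 3, so this is optimal.

3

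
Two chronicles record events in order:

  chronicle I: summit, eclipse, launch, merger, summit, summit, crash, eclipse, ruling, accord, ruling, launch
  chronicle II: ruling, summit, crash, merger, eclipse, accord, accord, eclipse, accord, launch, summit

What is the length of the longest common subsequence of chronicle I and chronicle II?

5

Pick summit (chronicle I #1, chronicle II #2); then eclipse (chronicle I #2, chronicle II #5); then eclipse (chronicle I #8, chronicle II #8); then accord (chronicle I #10, chronicle II #9); then launch (chronicle I #12, chronicle II #10); all 5 events appear in both, in order. dp[12][11] = 5 confirms this is the maximum.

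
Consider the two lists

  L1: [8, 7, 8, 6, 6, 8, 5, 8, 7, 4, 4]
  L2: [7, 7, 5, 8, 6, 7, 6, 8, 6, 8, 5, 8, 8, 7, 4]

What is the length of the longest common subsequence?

9

Pick 8 at L1[1]=L2[4], then 7 at L1[2]=L2[6], then 8 at L1[3]=L2[8], then 6 at L1[5]=L2[9], then 8 at L1[6]=L2[10], then 5 at L1[7]=L2[11], then 8 at L1[8]=L2[13], then 7 at L1[9]=L2[14], then 4 at L1[11]=L2[15]; all 9 values appear in both, in order. dp[11][15] = 9 confirms this is the maximum.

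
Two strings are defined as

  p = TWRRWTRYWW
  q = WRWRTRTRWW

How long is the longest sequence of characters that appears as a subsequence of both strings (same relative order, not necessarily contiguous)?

Let dp[i][j] be the LCS length of the first i characters of p and the first j characters of q. dp[i][j] = dp[i-1][j-1]+1 when the i-th and j-th characters match, else max(dp[i-1][j], dp[i][j-1]).
    ·  W  R  W  R  T  R  T  R  W  W
 ·  0  0  0  0  0  0  0  0  0  0  0
 T  0  0  0  0  0  1  1  1  1  1  1
 W  0  1  1  1  1  1  1  1  1  2  2
 R  0  1  2  2  2  2  2  2  2  2  2
 R  0  1  2  2  3  3  3  3  3  3  3
 W  0  1  2  3  3  3  3  3  3  4  4
 T  0  1  2  3  3  4  4  4  4  4  4
 R  0  1  2  3  4  4  5  5  5  5  5
 Y  0  1  2  3  4  4  5  5  5  5  5
 W  0  1  2  3  4  4  5  5  5  6  6
 W  0  1  2  3  4  4  5  5  5  6  7
dp[10][10] = 7. One LCS (by backtracking along matches): WRRTRWW.

7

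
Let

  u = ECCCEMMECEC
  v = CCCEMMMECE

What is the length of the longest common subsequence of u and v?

9

Let dp[i][j] be the LCS length of the first i characters of u and the first j characters of v. dp[i][j] = dp[i-1][j-1]+1 when the i-th and j-th characters match, else max(dp[i-1][j], dp[i][j-1]).
    ·  C  C  C  E  M  M  M  E  C  E
 ·  0  0  0  0  0  0  0  0  0  0  0
 E  0  0  0  0  1  1  1  1  1  1  1
 C  0  1  1  1  1  1  1  1  1  2  2
 C  0  1  2  2  2  2  2  2  2  2  2
 C  0  1  2  3  3  3  3  3  3  3  3
 E  0  1  2  3  4  4  4  4  4  4  4
 M  0  1  2  3  4  5  5  5  5  5  5
 M  0  1  2  3  4  5  6  6  6  6  6
 E  0  1  2  3  4  5  6  6  7  7  7
 C  0  1  2  3  4  5  6  6  7  8  8
 E  0  1  2  3  4  5  6  6  7  8  9
 C  0  1  2  3  4  5  6  6  7  8  9
dp[11][10] = 9. One LCS (by backtracking along matches): CCCEMMECE.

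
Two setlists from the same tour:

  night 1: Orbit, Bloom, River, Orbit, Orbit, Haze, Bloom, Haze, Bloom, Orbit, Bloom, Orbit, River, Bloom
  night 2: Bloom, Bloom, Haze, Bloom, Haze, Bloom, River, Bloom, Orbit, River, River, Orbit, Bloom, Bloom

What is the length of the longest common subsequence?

9

One common subsequence of length 9: Bloom (night 1 #2, night 2 #2), Haze (night 1 #6, night 2 #3), Bloom (night 1 #7, night 2 #4), Haze (night 1 #8, night 2 #5), Bloom (night 1 #9, night 2 #6), Bloom (night 1 #11, night 2 #8), Orbit (night 1 #12, night 2 #9), River (night 1 #13, night 2 #11), Bloom (night 1 #14, night 2 #14). The LCS DP gives dp[14][14] = 9, so this is optimal.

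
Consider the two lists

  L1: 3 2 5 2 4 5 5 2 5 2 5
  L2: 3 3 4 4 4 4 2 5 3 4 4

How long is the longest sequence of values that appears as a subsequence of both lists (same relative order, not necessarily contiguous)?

4

Taking 3 [1,2] → 2 [2,7] → 5 [3,8] → 4 [5,11] gives a common subsequence of length 4. dp[11][11] = 4 confirms this is the maximum.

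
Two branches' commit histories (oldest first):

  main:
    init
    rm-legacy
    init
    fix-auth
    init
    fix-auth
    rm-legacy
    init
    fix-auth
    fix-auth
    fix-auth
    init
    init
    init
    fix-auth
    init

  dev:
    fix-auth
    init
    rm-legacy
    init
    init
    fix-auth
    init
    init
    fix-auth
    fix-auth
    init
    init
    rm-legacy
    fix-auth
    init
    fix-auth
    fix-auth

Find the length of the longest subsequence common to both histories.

Pick init at main[1]=dev[2]; then rm-legacy at main[2]=dev[3]; then init at main[3]=dev[5]; then fix-auth at main[4]=dev[6]; then init at main[5]=dev[7]; then init at main[8]=dev[8]; then fix-auth at main[10]=dev[9]; then fix-auth at main[11]=dev[10]; then init at main[12]=dev[11]; then init at main[13]=dev[12]; then init at main[14]=dev[15]; then fix-auth at main[15]=dev[17]; all 12 commits appear in both, in order. The LCS DP gives dp[16][17] = 12, so this is optimal.

12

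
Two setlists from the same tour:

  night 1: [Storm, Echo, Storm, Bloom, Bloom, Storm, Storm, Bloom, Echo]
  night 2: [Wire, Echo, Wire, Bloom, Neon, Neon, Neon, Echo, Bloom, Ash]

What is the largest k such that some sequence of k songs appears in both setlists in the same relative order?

One common subsequence of length 3: Echo at night 1[2]=night 2[2], Bloom at night 1[4]=night 2[4], Bloom at night 1[5]=night 2[9], and the DP table's final entry dp[9][10] is also 3, so no common subsequence is longer.

3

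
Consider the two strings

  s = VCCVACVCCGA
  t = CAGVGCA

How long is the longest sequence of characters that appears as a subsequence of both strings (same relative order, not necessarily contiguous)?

5

Match C [3,1]; then A [5,2]; then V [7,4]; then C [9,6]; then A [11,7] — 5 characters in the same relative order in both. The LCS DP gives dp[11][7] = 5, so this is optimal.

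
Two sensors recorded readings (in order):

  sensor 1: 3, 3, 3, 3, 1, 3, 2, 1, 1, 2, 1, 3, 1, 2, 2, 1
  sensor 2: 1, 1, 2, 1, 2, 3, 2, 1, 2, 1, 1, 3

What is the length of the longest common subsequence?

8

Match 1 at sensor 1[5]=sensor 2[2], then 2 at sensor 1[7]=sensor 2[3], then 1 at sensor 1[9]=sensor 2[4], then 2 at sensor 1[10]=sensor 2[5], then 3 at sensor 1[12]=sensor 2[6], then 1 at sensor 1[13]=sensor 2[8], then 2 at sensor 1[14]=sensor 2[9], then 1 at sensor 1[16]=sensor 2[11] — 8 values in the same relative order in both. dp[16][12] = 8 confirms this is the maximum.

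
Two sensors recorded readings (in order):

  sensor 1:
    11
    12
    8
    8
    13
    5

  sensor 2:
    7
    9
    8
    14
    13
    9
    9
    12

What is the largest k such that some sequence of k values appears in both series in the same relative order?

Match 8 (sensor 1 #3, sensor 2 #3), 13 (sensor 1 #5, sensor 2 #5) — 2 values in the same relative order in both. dp[6][8] = 2 confirms this is the maximum.

2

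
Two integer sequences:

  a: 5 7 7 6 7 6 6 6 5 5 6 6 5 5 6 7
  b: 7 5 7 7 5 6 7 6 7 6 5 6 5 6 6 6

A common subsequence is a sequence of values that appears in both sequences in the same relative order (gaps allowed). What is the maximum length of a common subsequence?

12

Match 5 (a #1, b #2), 7 (a #2, b #3), 7 (a #3, b #4), 6 (a #4, b #6), 7 (a #5, b #7), 6 (a #6, b #8), 6 (a #7, b #10), 6 (a #8, b #12), 5 (a #10, b #13), 6 (a #11, b #14), 6 (a #12, b #15), 6 (a #15, b #16) — 12 values in the same relative order in both. Since dp[16][16] = 12, nothing longer is possible.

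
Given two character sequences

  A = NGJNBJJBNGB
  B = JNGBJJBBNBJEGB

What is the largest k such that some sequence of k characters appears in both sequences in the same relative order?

9

One common subsequence of length 9: N (A #1, B #2), then G (A #2, B #3), then B (A #5, B #4), then J (A #6, B #5), then J (A #7, B #6), then B (A #8, B #8), then N (A #9, B #9), then G (A #10, B #13), then B (A #11, B #14). dp[11][14] = 9 confirms this is the maximum.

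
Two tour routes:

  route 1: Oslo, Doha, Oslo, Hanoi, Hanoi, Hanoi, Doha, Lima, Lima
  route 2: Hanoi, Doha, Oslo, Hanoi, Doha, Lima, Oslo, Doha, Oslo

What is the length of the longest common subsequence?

5

Taking Doha (route 1 #2, route 2 #2); then Oslo (route 1 #3, route 2 #3); then Hanoi (route 1 #6, route 2 #4); then Doha (route 1 #7, route 2 #5); then Lima (route 1 #8, route 2 #6) gives a common subsequence of length 5. The LCS DP gives dp[9][9] = 5, so this is optimal.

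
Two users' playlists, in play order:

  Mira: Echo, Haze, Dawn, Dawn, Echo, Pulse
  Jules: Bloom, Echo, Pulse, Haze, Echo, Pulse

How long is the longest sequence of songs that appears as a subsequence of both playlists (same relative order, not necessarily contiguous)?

4

Pick Echo (Mira #1, Jules #2) → Haze (Mira #2, Jules #4) → Echo (Mira #5, Jules #5) → Pulse (Mira #6, Jules #6); all 4 songs appear in both, in order. Since dp[6][6] = 4, nothing longer is possible.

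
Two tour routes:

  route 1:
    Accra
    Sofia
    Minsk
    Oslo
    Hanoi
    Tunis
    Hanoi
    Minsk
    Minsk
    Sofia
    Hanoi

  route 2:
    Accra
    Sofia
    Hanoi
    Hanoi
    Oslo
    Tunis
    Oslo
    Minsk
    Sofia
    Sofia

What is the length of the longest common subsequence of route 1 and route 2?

Taking Accra (route 1 #1, route 2 #1), then Sofia (route 1 #2, route 2 #2), then Oslo (route 1 #4, route 2 #5), then Tunis (route 1 #6, route 2 #6), then Minsk (route 1 #8, route 2 #8), then Sofia (route 1 #10, route 2 #10) gives a common subsequence of length 6, and the DP table's final entry dp[11][10] is also 6, so no common subsequence is longer.

6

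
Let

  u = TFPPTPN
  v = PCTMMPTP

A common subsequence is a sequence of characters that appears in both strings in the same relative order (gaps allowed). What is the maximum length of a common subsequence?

Pick T at u[1]=v[3]; then P at u[4]=v[6]; then T at u[5]=v[7]; then P at u[6]=v[8]; all 4 characters appear in both, in order, and the DP table's final entry dp[7][8] is also 4, so no common subsequence is longer.

4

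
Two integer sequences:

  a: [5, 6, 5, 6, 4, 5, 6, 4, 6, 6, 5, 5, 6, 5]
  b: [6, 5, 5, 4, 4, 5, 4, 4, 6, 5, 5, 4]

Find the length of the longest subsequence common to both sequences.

8

One common subsequence of length 8: 5 [1,2], then 5 [3,3], then 4 [5,5], then 5 [6,6], then 4 [8,8], then 6 [10,9], then 5 [11,10], then 5 [12,11], and the DP table's final entry dp[14][12] is also 8, so no common subsequence is longer.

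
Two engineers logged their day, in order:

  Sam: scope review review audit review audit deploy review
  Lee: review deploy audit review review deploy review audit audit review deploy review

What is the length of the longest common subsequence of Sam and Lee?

6

Taking review (Sam #2, Lee #5); then review (Sam #3, Lee #7); then audit (Sam #4, Lee #9); then review (Sam #5, Lee #10); then deploy (Sam #7, Lee #11); then review (Sam #8, Lee #12) gives a common subsequence of length 6. dp[8][12] = 6 confirms this is the maximum.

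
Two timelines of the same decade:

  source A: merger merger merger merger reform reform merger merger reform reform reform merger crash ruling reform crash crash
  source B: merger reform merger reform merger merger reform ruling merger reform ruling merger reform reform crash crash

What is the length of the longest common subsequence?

11

One common subsequence of length 11: merger [1,1]; then merger [2,3]; then merger [3,5]; then merger [4,6]; then reform [5,7]; then reform [6,10]; then merger [8,12]; then reform [11,13]; then reform [15,14]; then crash [16,15]; then crash [17,16]. The LCS DP gives dp[17][16] = 11, so this is optimal.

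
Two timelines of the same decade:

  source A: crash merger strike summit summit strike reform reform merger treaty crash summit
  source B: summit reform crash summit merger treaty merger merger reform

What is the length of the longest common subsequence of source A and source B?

Taking crash (source A #1, source B #3), summit (source A #5, source B #4), merger (source A #9, source B #5), treaty (source A #10, source B #6) gives a common subsequence of length 4. dp[12][9] = 4 confirms this is the maximum.

4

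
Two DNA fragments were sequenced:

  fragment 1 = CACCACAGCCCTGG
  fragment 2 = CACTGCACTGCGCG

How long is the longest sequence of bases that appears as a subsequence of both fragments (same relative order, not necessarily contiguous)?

Match C at fragment 1[1]=fragment 2[1]; then A at fragment 1[2]=fragment 2[2]; then C at fragment 1[3]=fragment 2[3]; then C at fragment 1[4]=fragment 2[6]; then A at fragment 1[5]=fragment 2[7]; then C at fragment 1[6]=fragment 2[8]; then G at fragment 1[8]=fragment 2[10]; then C at fragment 1[9]=fragment 2[11]; then C at fragment 1[11]=fragment 2[13]; then G at fragment 1[14]=fragment 2[14] — 10 bases in the same relative order in both. The LCS DP gives dp[14][14] = 10, so this is optimal.

10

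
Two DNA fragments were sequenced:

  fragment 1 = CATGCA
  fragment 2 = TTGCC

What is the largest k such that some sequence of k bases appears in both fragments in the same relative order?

3

Let dp[i][j] be the LCS length of the first i bases of fragment 1 and the first j bases of fragment 2. dp[i][j] = dp[i-1][j-1]+1 when the i-th and j-th bases match, else max(dp[i-1][j], dp[i][j-1]).
    ·  T  T  G  C  C
 ·  0  0  0  0  0  0
 C  0  0  0  0  1  1
 A  0  0  0  0  1  1
 T  0  1  1  1  1  1
 G  0  1  1  2  2  2
 C  0  1  1  2  3  3
 A  0  1  1  2  3  3
dp[6][5] = 3. One LCS (by backtracking along matches): TGC.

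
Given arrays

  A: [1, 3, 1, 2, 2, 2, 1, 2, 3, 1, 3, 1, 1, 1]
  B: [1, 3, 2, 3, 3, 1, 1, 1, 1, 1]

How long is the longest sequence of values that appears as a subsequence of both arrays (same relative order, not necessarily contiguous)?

8

Let dp[i][j] be the LCS length of the first i values of A and the first j values of B. dp[i][j] = dp[i-1][j-1]+1 when the i-th and j-th values match, else max(dp[i-1][j], dp[i][j-1]).
    ·  1  3  2  3  3  1  1  1  1  1
 ·  0  0  0  0  0  0  0  0  0  0  0
 1  0  1  1  1  1  1  1  1  1  1  1
 3  0  1  2  2  2  2  2  2  2  2  2
 1  0  1  2  2  2  2  3  3  3  3  3
 2  0  1  2  3  3  3  3  3  3  3  3
 2  0  1  2  3  3  3  3  3  3  3  3
 2  0  1  2  3  3  3  3  3  3  3  3
 1  0  1  2  3  3  3  4  4  4  4  4
 2  0  1  2  3  3  3  4  4  4  4  4
 3  0  1  2  3  4  4  4  4  4  4  4
 1  0  1  2  3  4  4  5  5  5  5  5
 3  0  1  2  3  4  5  5  5  5  5  5
 1  0  1  2  3  4  5  6  6  6  6  6
 1  0  1  2  3  4  5  6  7  7  7  7
 1  0  1  2  3  4  5  6  7  8  8  8
dp[14][10] = 8. One LCS (by backtracking along matches): 1, 3, 2, 1, 1, 1, 1, 1.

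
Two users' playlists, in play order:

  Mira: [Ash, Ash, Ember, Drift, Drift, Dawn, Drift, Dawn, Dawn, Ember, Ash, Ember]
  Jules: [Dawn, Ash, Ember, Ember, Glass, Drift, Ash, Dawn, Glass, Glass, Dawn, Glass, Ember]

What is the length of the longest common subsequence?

6

Pick Ash at Mira[1]=Jules[2], then Ember at Mira[3]=Jules[4], then Drift at Mira[4]=Jules[6], then Dawn at Mira[6]=Jules[8], then Dawn at Mira[8]=Jules[11], then Ember at Mira[12]=Jules[13]; all 6 songs appear in both, in order. Since dp[12][13] = 6, nothing longer is possible.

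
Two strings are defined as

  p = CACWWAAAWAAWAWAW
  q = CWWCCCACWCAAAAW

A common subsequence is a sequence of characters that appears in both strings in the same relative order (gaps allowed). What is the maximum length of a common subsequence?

Taking C [3,1] → W [4,2] → W [5,3] → A [6,7] → W [9,9] → A [10,11] → A [11,12] → A [13,13] → A [15,14] → W [16,15] gives a common subsequence of length 10. dp[16][15] = 10 confirms this is the maximum.

10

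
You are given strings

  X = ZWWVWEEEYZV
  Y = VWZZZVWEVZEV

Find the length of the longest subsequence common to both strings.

Taking Z (X #1, Y #5), V (X #4, Y #6), W (X #5, Y #7), E (X #6, Y #8), E (X #8, Y #11), V (X #11, Y #12) gives a common subsequence of length 6. The LCS DP gives dp[11][12] = 6, so this is optimal.

6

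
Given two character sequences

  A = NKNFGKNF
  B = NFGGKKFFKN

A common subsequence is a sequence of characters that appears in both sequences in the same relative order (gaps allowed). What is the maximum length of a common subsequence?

Match N (A #1, B #1); then K (A #2, B #6); then F (A #4, B #8); then K (A #6, B #9); then N (A #7, B #10) — 5 characters in the same relative order in both. dp[8][10] = 5 confirms this is the maximum.

5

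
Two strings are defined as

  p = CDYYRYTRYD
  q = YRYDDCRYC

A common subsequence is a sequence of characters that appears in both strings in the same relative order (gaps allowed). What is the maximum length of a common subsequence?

5

Match Y [4,1]; then R [5,2]; then Y [6,3]; then R [8,7]; then Y [9,8] — 5 characters in the same relative order in both, and the DP table's final entry dp[10][9] is also 5, so no common subsequence is longer.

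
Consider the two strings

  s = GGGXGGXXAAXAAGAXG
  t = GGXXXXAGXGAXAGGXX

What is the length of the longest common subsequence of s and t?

One common subsequence of length 11: G (s #1, t #1), G (s #2, t #2), X (s #4, t #4), X (s #7, t #5), X (s #8, t #6), A (s #9, t #7), A (s #10, t #11), X (s #11, t #12), A (s #12, t #13), G (s #14, t #15), X (s #16, t #17), and the DP table's final entry dp[17][17] is also 11, so no common subsequence is longer.

11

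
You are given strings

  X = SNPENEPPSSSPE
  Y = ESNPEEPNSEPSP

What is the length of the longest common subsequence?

9

Taking S [1,2]; then N [2,3]; then P [3,4]; then E [4,6]; then N [5,8]; then E [6,10]; then P [8,11]; then S [11,12]; then P [12,13] gives a common subsequence of length 9. dp[13][13] = 9 confirms this is the maximum.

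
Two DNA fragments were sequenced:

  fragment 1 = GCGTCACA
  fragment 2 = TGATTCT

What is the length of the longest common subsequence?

3

Let dp[i][j] be the LCS length of the first i bases of fragment 1 and the first j bases of fragment 2. dp[i][j] = dp[i-1][j-1]+1 when the i-th and j-th bases match, else max(dp[i-1][j], dp[i][j-1]).
    ·  T  G  A  T  T  C  T
 ·  0  0  0  0  0  0  0  0
 G  0  0  1  1  1  1  1  1
 C  0  0  1  1  1  1  2  2
 G  0  0  1  1  1  1  2  2
 T  0  1  1  1  2  2  2  3
 C  0  1  1  1  2  2  3  3
 A  0  1  1  2  2  2  3  3
 C  0  1  1  2  2  2  3  3
 A  0  1  1  2  2  2  3  3
dp[8][7] = 3. One LCS (by backtracking along matches): GCT.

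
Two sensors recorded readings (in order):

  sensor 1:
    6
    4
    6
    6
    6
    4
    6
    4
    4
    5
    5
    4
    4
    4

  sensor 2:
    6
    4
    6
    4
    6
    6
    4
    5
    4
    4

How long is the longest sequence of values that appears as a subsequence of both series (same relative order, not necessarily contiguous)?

9

Taking 6 at sensor 1[1]=sensor 2[1] → 4 at sensor 1[2]=sensor 2[2] → 6 at sensor 1[3]=sensor 2[3] → 6 at sensor 1[5]=sensor 2[5] → 6 at sensor 1[7]=sensor 2[6] → 4 at sensor 1[9]=sensor 2[7] → 5 at sensor 1[11]=sensor 2[8] → 4 at sensor 1[13]=sensor 2[9] → 4 at sensor 1[14]=sensor 2[10] gives a common subsequence of length 9. Since dp[14][10] = 9, nothing longer is possible.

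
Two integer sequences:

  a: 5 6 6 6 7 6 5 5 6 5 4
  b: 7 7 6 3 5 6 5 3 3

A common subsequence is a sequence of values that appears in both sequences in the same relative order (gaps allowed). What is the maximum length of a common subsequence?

Let dp[i][j] be the LCS length of the first i values of a and the first j values of b. dp[i][j] = dp[i-1][j-1]+1 when the i-th and j-th values match, else max(dp[i-1][j], dp[i][j-1]).
    ·  7  7  6  3  5  6  5  3  3
 ·  0  0  0  0  0  0  0  0  0  0
 5  0  0  0  0  0  1  1  1  1  1
 6  0  0  0  1  1  1  2  2  2  2
 6  0  0  0  1  1  1  2  2  2  2
 6  0  0  0  1  1  1  2  2  2  2
 7  0  1  1  1  1  1  2  2  2  2
 6  0  1  1  2  2  2  2  2  2  2
 5  0  1  1  2  2  3  3  3  3  3
 5  0  1  1  2  2  3  3  4  4  4
 6  0  1  1  2  2  3  4  4  4  4
 5  0  1  1  2  2  3  4  5  5  5
 4  0  1  1  2  2  3  4  5  5  5
dp[11][9] = 5. One LCS (by backtracking along matches): 7, 6, 5, 6, 5.

5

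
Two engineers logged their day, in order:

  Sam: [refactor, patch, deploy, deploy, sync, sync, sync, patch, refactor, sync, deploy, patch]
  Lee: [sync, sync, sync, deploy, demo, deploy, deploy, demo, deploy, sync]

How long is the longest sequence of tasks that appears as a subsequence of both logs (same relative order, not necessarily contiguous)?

One common subsequence of length 4: sync at Sam[5]=Lee[1], sync at Sam[6]=Lee[2], sync at Sam[7]=Lee[3], sync at Sam[10]=Lee[10]. Since dp[12][10] = 4, nothing longer is possible.

4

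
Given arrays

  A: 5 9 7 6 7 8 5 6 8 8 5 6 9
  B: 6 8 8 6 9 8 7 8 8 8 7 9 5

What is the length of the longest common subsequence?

Taking 9 (A #2, B #5), then 7 (A #5, B #7), then 8 (A #6, B #8), then 8 (A #9, B #9), then 8 (A #10, B #10), then 5 (A #11, B #13) gives a common subsequence of length 6, and the DP table's final entry dp[13][13] is also 6, so no common subsequence is longer.

6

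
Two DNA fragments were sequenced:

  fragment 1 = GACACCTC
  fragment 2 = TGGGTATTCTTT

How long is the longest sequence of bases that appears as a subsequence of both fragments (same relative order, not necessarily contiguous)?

Let dp[i][j] be the LCS length of the first i bases of fragment 1 and the first j bases of fragment 2. dp[i][j] = dp[i-1][j-1]+1 when the i-th and j-th bases match, else max(dp[i-1][j], dp[i][j-1]).
    ·  T  G  G  G  T  A  T  T  C  T  T  T
 ·  0  0  0  0  0  0  0  0  0  0  0  0  0
 G  0  0  1  1  1  1  1  1  1  1  1  1  1
 A  0  0  1  1  1  1  2  2  2  2  2  2  2
 C  0  0  1  1  1  1  2  2  2  3  3  3  3
 A  0  0  1  1  1  1  2  2  2  3  3  3  3
 C  0  0  1  1  1  1  2  2  2  3  3  3  3
 C  0  0  1  1  1  1  2  2  2  3  3  3  3
 T  0  1  1  1  1  2  2  3  3  3  4  4  4
 C  0  1  1  1  1  2  2  3  3  4  4  4  4
dp[8][12] = 4. One LCS (by backtracking along matches): GACT.

4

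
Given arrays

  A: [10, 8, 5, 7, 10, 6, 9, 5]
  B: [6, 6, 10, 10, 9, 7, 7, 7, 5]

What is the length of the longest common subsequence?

4

One common subsequence of length 4: 10 [1,3] → 10 [5,4] → 9 [7,5] → 5 [8,9], and the DP table's final entry dp[8][9] is also 4, so no common subsequence is longer.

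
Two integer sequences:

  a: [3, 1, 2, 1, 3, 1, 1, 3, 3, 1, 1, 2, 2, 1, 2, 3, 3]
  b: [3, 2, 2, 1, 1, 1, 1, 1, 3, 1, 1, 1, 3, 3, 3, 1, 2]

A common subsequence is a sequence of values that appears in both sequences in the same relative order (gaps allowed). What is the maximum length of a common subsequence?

11

Pick 3 at a[1]=b[1], then 1 at a[2]=b[5], then 1 at a[4]=b[6], then 1 at a[6]=b[7], then 1 at a[7]=b[8], then 3 at a[9]=b[9], then 1 at a[10]=b[10], then 1 at a[11]=b[11], then 1 at a[14]=b[12], then 3 at a[16]=b[14], then 3 at a[17]=b[15]; all 11 values appear in both, in order. The LCS DP gives dp[17][17] = 11, so this is optimal.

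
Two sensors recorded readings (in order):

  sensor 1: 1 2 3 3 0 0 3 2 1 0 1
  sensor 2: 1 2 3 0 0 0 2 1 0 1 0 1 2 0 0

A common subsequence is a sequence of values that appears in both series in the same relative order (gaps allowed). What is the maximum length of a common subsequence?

9

Taking 1 (sensor 1 #1, sensor 2 #1) → 2 (sensor 1 #2, sensor 2 #2) → 3 (sensor 1 #3, sensor 2 #3) → 0 (sensor 1 #5, sensor 2 #5) → 0 (sensor 1 #6, sensor 2 #6) → 2 (sensor 1 #8, sensor 2 #7) → 1 (sensor 1 #9, sensor 2 #10) → 0 (sensor 1 #10, sensor 2 #11) → 1 (sensor 1 #11, sensor 2 #12) gives a common subsequence of length 9. The LCS DP gives dp[11][15] = 9, so this is optimal.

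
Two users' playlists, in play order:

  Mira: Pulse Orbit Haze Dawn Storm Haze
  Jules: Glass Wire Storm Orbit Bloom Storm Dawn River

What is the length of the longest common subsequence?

2

Match Orbit (Mira #2, Jules #4) → Dawn (Mira #4, Jules #7) — 2 songs in the same relative order in both. The LCS DP gives dp[6][8] = 2, so this is optimal.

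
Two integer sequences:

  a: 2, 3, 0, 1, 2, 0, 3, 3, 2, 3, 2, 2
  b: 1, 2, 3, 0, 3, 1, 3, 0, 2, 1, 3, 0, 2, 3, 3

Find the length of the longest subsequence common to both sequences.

One common subsequence of length 8: 2 at a[1]=b[2], then 3 at a[2]=b[3], then 0 at a[3]=b[4], then 1 at a[4]=b[6], then 2 at a[5]=b[9], then 0 at a[6]=b[12], then 3 at a[8]=b[14], then 3 at a[10]=b[15], and the DP table's final entry dp[12][15] is also 8, so no common subsequence is longer.

8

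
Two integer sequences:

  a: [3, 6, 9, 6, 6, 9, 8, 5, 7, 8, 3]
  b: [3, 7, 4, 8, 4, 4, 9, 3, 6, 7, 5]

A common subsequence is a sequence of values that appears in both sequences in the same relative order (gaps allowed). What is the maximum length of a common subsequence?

4

Let dp[i][j] be the LCS length of the first i values of a and the first j values of b. dp[i][j] = dp[i-1][j-1]+1 when the i-th and j-th values match, else max(dp[i-1][j], dp[i][j-1]).
    ·  3  7  4  8  4  4  9  3  6  7  5
 ·  0  0  0  0  0  0  0  0  0  0  0  0
 3  0  1  1  1  1  1  1  1  1  1  1  1
 6  0  1  1  1  1  1  1  1  1  2  2  2
 9  0  1  1  1  1  1  1  2  2  2  2  2
 6  0  1  1  1  1  1  1  2  2  3  3  3
 6  0  1  1  1  1  1  1  2  2  3  3  3
 9  0  1  1  1  1  1  1  2  2  3  3  3
 8  0  1  1  1  2  2  2  2  2  3  3  3
 5  0  1  1  1  2  2  2  2  2  3  3  4
 7  0  1  2  2  2  2  2  2  2  3  4  4
 8  0  1  2  2  3  3  3  3  3  3  4  4
 3  0  1  2  2  3  3  3  3  4  4  4  4
dp[11][11] = 4. One LCS (by backtracking along matches): 3, 9, 6, 5.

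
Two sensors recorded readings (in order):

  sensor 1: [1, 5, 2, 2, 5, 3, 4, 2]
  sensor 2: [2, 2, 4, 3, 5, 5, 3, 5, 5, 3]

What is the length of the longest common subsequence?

4

Let dp[i][j] be the LCS length of the first i values of sensor 1 and the first j values of sensor 2. dp[i][j] = dp[i-1][j-1]+1 when the i-th and j-th values match, else max(dp[i-1][j], dp[i][j-1]).
    ·  2  2  4  3  5  5  3  5  5  3
 ·  0  0  0  0  0  0  0  0  0  0  0
 1  0  0  0  0  0  0  0  0  0  0  0
 5  0  0  0  0  0  1  1  1  1  1  1
 2  0  1  1  1  1  1  1  1  1  1  1
 2  0  1  2  2  2  2  2  2  2  2  2
 5  0  1  2  2  2  3  3  3  3  3  3
 3  0  1  2  2  3  3  3  4  4  4  4
 4  0  1  2  3  3  3  3  4  4  4  4
 2  0  1  2  3  3  3  3  4  4  4  4
dp[8][10] = 4. One LCS (by backtracking along matches): 2, 2, 5, 3.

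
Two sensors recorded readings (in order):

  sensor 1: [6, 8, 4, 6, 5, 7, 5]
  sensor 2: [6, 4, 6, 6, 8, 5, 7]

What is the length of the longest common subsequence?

5

Let dp[i][j] be the LCS length of the first i values of sensor 1 and the first j values of sensor 2. dp[i][j] = dp[i-1][j-1]+1 when the i-th and j-th values match, else max(dp[i-1][j], dp[i][j-1]).
    ·  6  4  6  6  8  5  7
 ·  0  0  0  0  0  0  0  0
 6  0  1  1  1  1  1  1  1
 8  0  1  1  1  1  2  2  2
 4  0  1  2  2  2  2  2  2
 6  0  1  2  3  3  3  3  3
 5  0  1  2  3  3  3  4  4
 7  0  1  2  3  3  3  4  5
 5  0  1  2  3  3  3  4  5
dp[7][7] = 5. One LCS (by backtracking along matches): 6, 4, 6, 5, 7.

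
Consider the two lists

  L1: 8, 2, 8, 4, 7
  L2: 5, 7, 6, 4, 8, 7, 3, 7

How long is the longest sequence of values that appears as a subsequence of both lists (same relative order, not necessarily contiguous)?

2

Let dp[i][j] be the LCS length of the first i values of L1 and the first j values of L2. dp[i][j] = dp[i-1][j-1]+1 when the i-th and j-th values match, else max(dp[i-1][j], dp[i][j-1]).
    ·  5  7  6  4  8  7  3  7
 ·  0  0  0  0  0  0  0  0  0
 8  0  0  0  0  0  1  1  1  1
 2  0  0  0  0  0  1  1  1  1
 8  0  0  0  0  0  1  1  1  1
 4  0  0  0  0  1  1  1  1  1
 7  0  0  1  1  1  1  2  2  2
dp[5][8] = 2. One LCS (by backtracking along matches): 8, 7.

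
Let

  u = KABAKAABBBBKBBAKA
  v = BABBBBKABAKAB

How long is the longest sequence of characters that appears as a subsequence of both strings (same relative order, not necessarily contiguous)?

One common subsequence of length 11: B [3,1], A [7,2], B [8,3], B [9,4], B [10,5], B [11,6], K [12,7], B [14,9], A [15,10], K [16,11], A [17,12]. Since dp[17][13] = 11, nothing longer is possible.

11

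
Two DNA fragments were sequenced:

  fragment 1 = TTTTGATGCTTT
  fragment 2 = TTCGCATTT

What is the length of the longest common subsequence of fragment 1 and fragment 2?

Taking T (fragment 1 #1, fragment 2 #1), then T (fragment 1 #2, fragment 2 #2), then G (fragment 1 #5, fragment 2 #4), then A (fragment 1 #6, fragment 2 #6), then T (fragment 1 #10, fragment 2 #7), then T (fragment 1 #11, fragment 2 #8), then T (fragment 1 #12, fragment 2 #9) gives a common subsequence of length 7. dp[12][9] = 7 confirms this is the maximum.

7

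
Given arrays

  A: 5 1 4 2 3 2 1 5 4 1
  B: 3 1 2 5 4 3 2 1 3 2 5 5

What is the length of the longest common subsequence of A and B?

Pick 5 (A #1, B #4); then 4 (A #3, B #5); then 2 (A #4, B #7); then 3 (A #5, B #9); then 2 (A #6, B #10); then 5 (A #8, B #12); all 6 values appear in both, in order. The LCS DP gives dp[10][12] = 6, so this is optimal.

6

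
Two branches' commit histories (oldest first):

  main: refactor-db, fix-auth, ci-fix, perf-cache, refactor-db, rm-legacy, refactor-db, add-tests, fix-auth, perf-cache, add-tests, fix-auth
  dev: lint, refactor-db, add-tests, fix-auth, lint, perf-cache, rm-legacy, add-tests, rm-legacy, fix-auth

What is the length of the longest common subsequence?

6

Match refactor-db (main #1, dev #2) → fix-auth (main #2, dev #4) → perf-cache (main #4, dev #6) → rm-legacy (main #6, dev #7) → add-tests (main #8, dev #8) → fix-auth (main #12, dev #10) — 6 commits in the same relative order in both. The LCS DP gives dp[12][10] = 6, so this is optimal.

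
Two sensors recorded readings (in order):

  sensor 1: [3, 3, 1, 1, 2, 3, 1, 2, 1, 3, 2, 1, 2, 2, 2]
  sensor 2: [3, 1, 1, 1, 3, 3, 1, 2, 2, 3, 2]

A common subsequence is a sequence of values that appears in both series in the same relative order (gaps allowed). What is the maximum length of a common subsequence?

One common subsequence of length 9: 3 (sensor 1 #1, sensor 2 #1); then 1 (sensor 1 #3, sensor 2 #3); then 1 (sensor 1 #4, sensor 2 #4); then 3 (sensor 1 #6, sensor 2 #5); then 3 (sensor 1 #10, sensor 2 #6); then 1 (sensor 1 #12, sensor 2 #7); then 2 (sensor 1 #13, sensor 2 #8); then 2 (sensor 1 #14, sensor 2 #9); then 2 (sensor 1 #15, sensor 2 #11). Since dp[15][11] = 9, nothing longer is possible.

9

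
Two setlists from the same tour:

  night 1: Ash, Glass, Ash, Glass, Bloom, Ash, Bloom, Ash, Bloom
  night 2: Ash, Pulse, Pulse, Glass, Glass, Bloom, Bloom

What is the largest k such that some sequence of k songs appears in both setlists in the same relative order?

5

One common subsequence of length 5: Ash at night 1[1]=night 2[1], Glass at night 1[2]=night 2[4], Glass at night 1[4]=night 2[5], Bloom at night 1[7]=night 2[6], Bloom at night 1[9]=night 2[7]. dp[9][7] = 5 confirms this is the maximum.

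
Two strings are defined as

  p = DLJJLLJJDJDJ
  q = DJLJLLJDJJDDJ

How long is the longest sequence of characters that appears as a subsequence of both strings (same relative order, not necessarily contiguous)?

10

Taking D at p[1]=q[1], then L at p[2]=q[3], then J at p[4]=q[4], then L at p[5]=q[5], then L at p[6]=q[6], then J at p[7]=q[9], then J at p[8]=q[10], then D at p[9]=q[11], then D at p[11]=q[12], then J at p[12]=q[13] gives a common subsequence of length 10. The LCS DP gives dp[12][13] = 10, so this is optimal.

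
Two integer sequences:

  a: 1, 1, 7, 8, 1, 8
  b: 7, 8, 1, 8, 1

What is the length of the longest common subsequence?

Pick 7 (a #3, b #1); then 8 (a #4, b #2); then 1 (a #5, b #3); then 8 (a #6, b #4); all 4 values appear in both, in order. The LCS DP gives dp[6][5] = 4, so this is optimal.

4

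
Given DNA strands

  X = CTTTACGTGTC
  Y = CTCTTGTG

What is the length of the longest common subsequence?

7

Match C (X #1, Y #1), then T (X #2, Y #2), then T (X #3, Y #4), then T (X #4, Y #5), then G (X #7, Y #6), then T (X #8, Y #7), then G (X #9, Y #8) — 7 bases in the same relative order in both. dp[11][8] = 7 confirms this is the maximum.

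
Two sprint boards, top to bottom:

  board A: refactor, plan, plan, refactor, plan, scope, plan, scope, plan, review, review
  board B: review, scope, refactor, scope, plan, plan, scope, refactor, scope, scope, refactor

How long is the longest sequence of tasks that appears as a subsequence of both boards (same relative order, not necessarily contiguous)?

6

One common subsequence of length 6: refactor at board A[1]=board B[3]; then plan at board A[2]=board B[5]; then plan at board A[3]=board B[6]; then refactor at board A[4]=board B[8]; then scope at board A[6]=board B[9]; then scope at board A[8]=board B[10]. The LCS DP gives dp[11][11] = 6, so this is optimal.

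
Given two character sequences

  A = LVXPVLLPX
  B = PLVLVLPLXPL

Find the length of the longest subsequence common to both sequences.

Let dp[i][j] be the LCS length of the first i characters of A and the first j characters of B. dp[i][j] = dp[i-1][j-1]+1 when the i-th and j-th characters match, else max(dp[i-1][j], dp[i][j-1]).
    ·  P  L  V  L  V  L  P  L  X  P  L
 ·  0  0  0  0  0  0  0  0  0  0  0  0
 L  0  0  1  1  1  1  1  1  1  1  1  1
 V  0  0  1  2  2  2  2  2  2  2  2  2
 X  0  0  1  2  2  2  2  2  2  3  3  3
 P  0  1  1  2  2  2  2  3  3  3  4  4
 V  0  1  1  2  2  3  3  3  3  3  4  4
 L  0  1  2  2  3  3  4  4  4  4  4  5
 L  0  1  2  2  3  3  4  4  5  5  5  5
 P  0  1  2  2  3  3  4  5  5  5  6  6
 X  0  1  2  2  3  3  4  5  5  6  6  6
dp[9][11] = 6. One LCS (by backtracking along matches): LVVLLP.

6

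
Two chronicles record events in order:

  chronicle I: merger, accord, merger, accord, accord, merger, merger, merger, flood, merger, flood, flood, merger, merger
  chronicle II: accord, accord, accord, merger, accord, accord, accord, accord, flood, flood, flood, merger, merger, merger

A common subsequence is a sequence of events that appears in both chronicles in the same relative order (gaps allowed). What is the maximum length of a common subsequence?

9

Taking merger [1,4], then accord [2,6], then accord [4,7], then accord [5,8], then flood [9,9], then flood [11,10], then flood [12,11], then merger [13,13], then merger [14,14] gives a common subsequence of length 9, and the DP table's final entry dp[14][14] is also 9, so no common subsequence is longer.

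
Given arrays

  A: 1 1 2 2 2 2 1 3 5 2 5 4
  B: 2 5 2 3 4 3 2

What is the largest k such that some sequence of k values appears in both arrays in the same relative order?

4

Pick 2 (A #3, B #1), 2 (A #4, B #3), 3 (A #8, B #6), 2 (A #10, B #7); all 4 values appear in both, in order, and the DP table's final entry dp[12][7] is also 4, so no common subsequence is longer.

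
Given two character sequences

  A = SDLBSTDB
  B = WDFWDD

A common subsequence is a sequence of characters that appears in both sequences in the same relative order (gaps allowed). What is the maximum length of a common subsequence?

2

Taking D [2,5]; then D [7,6] gives a common subsequence of length 2. dp[8][6] = 2 confirms this is the maximum.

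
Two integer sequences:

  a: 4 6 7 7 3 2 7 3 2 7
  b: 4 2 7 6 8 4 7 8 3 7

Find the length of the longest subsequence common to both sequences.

5

Let dp[i][j] be the LCS length of the first i values of a and the first j values of b. dp[i][j] = dp[i-1][j-1]+1 when the i-th and j-th values match, else max(dp[i-1][j], dp[i][j-1]).
    ·  4  2  7  6  8  4  7  8  3  7
 ·  0  0  0  0  0  0  0  0  0  0  0
 4  0  1  1  1  1  1  1  1  1  1  1
 6  0  1  1  1  2  2  2  2  2  2  2
 7  0  1  1  2  2  2  2  3  3  3  3
 7  0  1  1  2  2  2  2  3  3  3  4
 3  0  1  1  2  2  2  2  3  3  4  4
 2  0  1  2  2  2  2  2  3  3  4  4
 7  0  1  2  3  3  3  3  3  3  4  5
 3  0  1  2  3  3  3  3  3  3  4  5
 2  0  1  2  3  3  3  3  3  3  4  5
 7  0  1  2  3  3  3  3  4  4  4  5
dp[10][10] = 5. One LCS (by backtracking along matches): 4, 6, 7, 3, 7.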